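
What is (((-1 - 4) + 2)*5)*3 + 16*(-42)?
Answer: -717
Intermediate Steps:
(((-1 - 4) + 2)*5)*3 + 16*(-42) = ((-5 + 2)*5)*3 - 672 = -3*5*3 - 672 = -15*3 - 672 = -45 - 672 = -717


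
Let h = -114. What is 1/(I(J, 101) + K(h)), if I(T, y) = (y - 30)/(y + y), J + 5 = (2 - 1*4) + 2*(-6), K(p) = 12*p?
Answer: -202/276265 ≈ -0.00073118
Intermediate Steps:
J = -19 (J = -5 + ((2 - 1*4) + 2*(-6)) = -5 + ((2 - 4) - 12) = -5 + (-2 - 12) = -5 - 14 = -19)
I(T, y) = (-30 + y)/(2*y) (I(T, y) = (-30 + y)/((2*y)) = (-30 + y)*(1/(2*y)) = (-30 + y)/(2*y))
1/(I(J, 101) + K(h)) = 1/((1/2)*(-30 + 101)/101 + 12*(-114)) = 1/((1/2)*(1/101)*71 - 1368) = 1/(71/202 - 1368) = 1/(-276265/202) = -202/276265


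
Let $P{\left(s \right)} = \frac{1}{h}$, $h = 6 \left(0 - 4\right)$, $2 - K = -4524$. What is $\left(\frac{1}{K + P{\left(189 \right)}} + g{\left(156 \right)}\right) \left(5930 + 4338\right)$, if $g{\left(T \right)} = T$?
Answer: $\frac{173993436816}{108623} \approx 1.6018 \cdot 10^{6}$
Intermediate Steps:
$K = 4526$ ($K = 2 - -4524 = 2 + 4524 = 4526$)
$h = -24$ ($h = 6 \left(-4\right) = -24$)
$P{\left(s \right)} = - \frac{1}{24}$ ($P{\left(s \right)} = \frac{1}{-24} = - \frac{1}{24}$)
$\left(\frac{1}{K + P{\left(189 \right)}} + g{\left(156 \right)}\right) \left(5930 + 4338\right) = \left(\frac{1}{4526 - \frac{1}{24}} + 156\right) \left(5930 + 4338\right) = \left(\frac{1}{\frac{108623}{24}} + 156\right) 10268 = \left(\frac{24}{108623} + 156\right) 10268 = \frac{16945212}{108623} \cdot 10268 = \frac{173993436816}{108623}$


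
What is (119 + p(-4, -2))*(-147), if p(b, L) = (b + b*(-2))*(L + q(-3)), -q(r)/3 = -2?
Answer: -19845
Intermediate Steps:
q(r) = 6 (q(r) = -3*(-2) = 6)
p(b, L) = -b*(6 + L) (p(b, L) = (b + b*(-2))*(L + 6) = (b - 2*b)*(6 + L) = (-b)*(6 + L) = -b*(6 + L))
(119 + p(-4, -2))*(-147) = (119 - 1*(-4)*(6 - 2))*(-147) = (119 - 1*(-4)*4)*(-147) = (119 + 16)*(-147) = 135*(-147) = -19845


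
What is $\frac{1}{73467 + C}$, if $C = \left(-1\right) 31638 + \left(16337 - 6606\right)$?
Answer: $\frac{1}{51560} \approx 1.9395 \cdot 10^{-5}$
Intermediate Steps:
$C = -21907$ ($C = -31638 + \left(16337 - 6606\right) = -31638 + 9731 = -21907$)
$\frac{1}{73467 + C} = \frac{1}{73467 - 21907} = \frac{1}{51560}$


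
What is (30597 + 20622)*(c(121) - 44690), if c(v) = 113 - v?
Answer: -2289386862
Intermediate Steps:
(30597 + 20622)*(c(121) - 44690) = (30597 + 20622)*((113 - 1*121) - 44690) = 51219*((113 - 121) - 44690) = 51219*(-8 - 44690) = 51219*(-44698) = -2289386862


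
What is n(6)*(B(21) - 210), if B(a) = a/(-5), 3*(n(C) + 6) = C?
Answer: 4284/5 ≈ 856.80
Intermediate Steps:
n(C) = -6 + C/3
B(a) = -a/5 (B(a) = a*(-1/5) = -a/5)
n(6)*(B(21) - 210) = (-6 + (1/3)*6)*(-1/5*21 - 210) = (-6 + 2)*(-21/5 - 210) = -4*(-1071/5) = 4284/5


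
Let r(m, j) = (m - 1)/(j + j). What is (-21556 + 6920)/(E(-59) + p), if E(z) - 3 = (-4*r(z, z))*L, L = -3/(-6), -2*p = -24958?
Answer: -431762/368189 ≈ -1.1727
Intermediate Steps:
p = 12479 (p = -½*(-24958) = 12479)
r(m, j) = (-1 + m)/(2*j) (r(m, j) = (-1 + m)/((2*j)) = (-1 + m)*(1/(2*j)) = (-1 + m)/(2*j))
L = ½ (L = -3*(-⅙) = ½ ≈ 0.50000)
E(z) = 3 - (-1 + z)/z (E(z) = 3 - 2*(-1 + z)/z*(½) = 3 - (-1 + z)/z)
(-21556 + 6920)/(E(-59) + p) = (-21556 + 6920)/((2 + 1/(-59)) + 12479) = -14636/((2 - 1/59) + 12479) = -14636/(117/59 + 12479) = -14636/736378/59 = -14636*59/736378 = -431762/368189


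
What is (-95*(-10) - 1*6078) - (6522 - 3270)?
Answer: -8380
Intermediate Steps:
(-95*(-10) - 1*6078) - (6522 - 3270) = (950 - 6078) - 1*3252 = -5128 - 3252 = -8380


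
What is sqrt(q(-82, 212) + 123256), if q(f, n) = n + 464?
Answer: 2*sqrt(30983) ≈ 352.04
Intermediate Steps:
q(f, n) = 464 + n
sqrt(q(-82, 212) + 123256) = sqrt((464 + 212) + 123256) = sqrt(676 + 123256) = sqrt(123932) = 2*sqrt(30983)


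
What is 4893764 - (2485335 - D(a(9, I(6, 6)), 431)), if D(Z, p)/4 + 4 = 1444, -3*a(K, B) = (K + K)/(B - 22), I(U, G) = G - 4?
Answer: 2414189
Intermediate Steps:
I(U, G) = -4 + G
a(K, B) = -2*K/(3*(-22 + B)) (a(K, B) = -(K + K)/(3*(B - 22)) = -2*K/(3*(-22 + B)))
D(Z, p) = 5760 (D(Z, p) = -16 + 4*1444 = -16 + 5776 = 5760)
4893764 - (2485335 - D(a(9, I(6, 6)), 431)) = 4893764 - (2485335 - 1*5760) = 4893764 - (2485335 - 5760) = 4893764 - 1*2479575 = 4893764 - 2479575 = 2414189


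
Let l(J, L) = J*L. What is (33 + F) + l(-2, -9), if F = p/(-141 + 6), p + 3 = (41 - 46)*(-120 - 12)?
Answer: 692/15 ≈ 46.133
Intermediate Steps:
p = 657 (p = -3 + (41 - 46)*(-120 - 12) = -3 - 5*(-132) = -3 + 660 = 657)
F = -73/15 (F = 657/(-141 + 6) = 657/(-135) = 657*(-1/135) = -73/15 ≈ -4.8667)
(33 + F) + l(-2, -9) = (33 - 73/15) - 2*(-9) = 422/15 + 18 = 692/15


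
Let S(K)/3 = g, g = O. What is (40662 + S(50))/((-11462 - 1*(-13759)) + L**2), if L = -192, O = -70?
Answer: 40452/39161 ≈ 1.0330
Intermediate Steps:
g = -70
S(K) = -210 (S(K) = 3*(-70) = -210)
(40662 + S(50))/((-11462 - 1*(-13759)) + L**2) = (40662 - 210)/((-11462 - 1*(-13759)) + (-192)**2) = 40452/((-11462 + 13759) + 36864) = 40452/(2297 + 36864) = 40452/39161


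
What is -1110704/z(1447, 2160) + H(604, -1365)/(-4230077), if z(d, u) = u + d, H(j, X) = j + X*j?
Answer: -4695391795616/15257887739 ≈ -307.74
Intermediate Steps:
z(d, u) = d + u
-1110704/z(1447, 2160) + H(604, -1365)/(-4230077) = -1110704/(1447 + 2160) + (604*(1 - 1365))/(-4230077) = -1110704/3607 + (604*(-1364))*(-1/4230077) = -1110704*1/3607 - 823856*(-1/4230077) = -1110704/3607 + 823856/4230077 = -4695391795616/15257887739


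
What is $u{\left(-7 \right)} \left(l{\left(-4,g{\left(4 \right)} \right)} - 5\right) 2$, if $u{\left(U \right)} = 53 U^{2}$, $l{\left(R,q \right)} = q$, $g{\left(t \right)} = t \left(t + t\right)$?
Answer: $140238$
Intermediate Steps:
$g{\left(t \right)} = 2 t^{2}$ ($g{\left(t \right)} = t 2 t = 2 t^{2}$)
$u{\left(-7 \right)} \left(l{\left(-4,g{\left(4 \right)} \right)} - 5\right) 2 = 53 \left(-7\right)^{2} \left(2 \cdot 4^{2} - 5\right) 2 = 53 \cdot 49 \left(2 \cdot 16 - 5\right) 2 = 2597 \left(32 - 5\right) 2 = 2597 \cdot 27 \cdot 2 = 2597 \cdot 54 = 140238$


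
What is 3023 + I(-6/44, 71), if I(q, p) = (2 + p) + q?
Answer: 68109/22 ≈ 3095.9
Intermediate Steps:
I(q, p) = 2 + p + q
3023 + I(-6/44, 71) = 3023 + (2 + 71 - 6/44) = 3023 + (2 + 71 - 6*1/44) = 3023 + (2 + 71 - 3/22) = 3023 + 1603/22 = 68109/22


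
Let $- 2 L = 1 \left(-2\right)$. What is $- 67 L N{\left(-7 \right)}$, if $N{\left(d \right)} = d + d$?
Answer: $938$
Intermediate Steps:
$N{\left(d \right)} = 2 d$
$L = 1$ ($L = - \frac{1 \left(-2\right)}{2} = \left(- \frac{1}{2}\right) \left(-2\right) = 1$)
$- 67 L N{\left(-7 \right)} = \left(-67\right) 1 \cdot 2 \left(-7\right) = \left(-67\right) \left(-14\right) = 938$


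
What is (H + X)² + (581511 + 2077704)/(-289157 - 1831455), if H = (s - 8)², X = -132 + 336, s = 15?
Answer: 803169197/12548 ≈ 64008.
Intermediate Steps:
X = 204
H = 49 (H = (15 - 8)² = 7² = 49)
(H + X)² + (581511 + 2077704)/(-289157 - 1831455) = (49 + 204)² + (581511 + 2077704)/(-289157 - 1831455) = 253² + 2659215/(-2120612) = 64009 + 2659215*(-1/2120612) = 64009 - 15735/12548 = 803169197/12548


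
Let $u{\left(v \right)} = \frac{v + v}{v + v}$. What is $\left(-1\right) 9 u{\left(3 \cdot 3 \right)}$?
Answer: $-9$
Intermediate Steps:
$u{\left(v \right)} = 1$ ($u{\left(v \right)} = \frac{2 v}{2 v} = 2 v \frac{1}{2 v} = 1$)
$\left(-1\right) 9 u{\left(3 \cdot 3 \right)} = \left(-1\right) 9 \cdot 1 = \left(-9\right) 1 = -9$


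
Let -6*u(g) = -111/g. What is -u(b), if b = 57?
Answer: -37/114 ≈ -0.32456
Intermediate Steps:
u(g) = 37/(2*g) (u(g) = -(-37)/(2*g) = 37/(2*g))
-u(b) = -37/(2*57) = -1*37/114 = -37/114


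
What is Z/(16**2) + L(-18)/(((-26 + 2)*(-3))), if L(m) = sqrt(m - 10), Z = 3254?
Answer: 1627/128 + I*sqrt(7)/36 ≈ 12.711 + 0.073493*I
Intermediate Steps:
L(m) = sqrt(-10 + m)
Z/(16**2) + L(-18)/(((-26 + 2)*(-3))) = 3254/(16**2) + sqrt(-10 - 18)/(((-26 + 2)*(-3))) = 3254/256 + sqrt(-28)/((-24*(-3))) = 3254*(1/256) + (2*I*sqrt(7))/72 = 1627/128 + (2*I*sqrt(7))*(1/72) = 1627/128 + I*sqrt(7)/36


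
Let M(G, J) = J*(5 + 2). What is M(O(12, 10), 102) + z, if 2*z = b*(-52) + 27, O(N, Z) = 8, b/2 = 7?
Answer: 727/2 ≈ 363.50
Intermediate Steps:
b = 14 (b = 2*7 = 14)
M(G, J) = 7*J (M(G, J) = J*7 = 7*J)
z = -701/2 (z = (14*(-52) + 27)/2 = (-728 + 27)/2 = (½)*(-701) = -701/2 ≈ -350.50)
M(O(12, 10), 102) + z = 7*102 - 701/2 = 714 - 701/2 = 727/2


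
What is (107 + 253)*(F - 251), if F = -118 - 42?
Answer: -147960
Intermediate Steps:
F = -160
(107 + 253)*(F - 251) = (107 + 253)*(-160 - 251) = 360*(-411) = -147960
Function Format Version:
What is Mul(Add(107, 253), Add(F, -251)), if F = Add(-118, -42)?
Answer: -147960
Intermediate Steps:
F = -160
Mul(Add(107, 253), Add(F, -251)) = Mul(Add(107, 253), Add(-160, -251)) = Mul(360, -411) = -147960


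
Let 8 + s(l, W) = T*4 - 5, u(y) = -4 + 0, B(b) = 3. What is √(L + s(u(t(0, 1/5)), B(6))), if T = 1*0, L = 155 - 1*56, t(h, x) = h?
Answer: √86 ≈ 9.2736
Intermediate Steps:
L = 99 (L = 155 - 56 = 99)
u(y) = -4
T = 0
s(l, W) = -13 (s(l, W) = -8 + (0*4 - 5) = -8 + (0 - 5) = -8 - 5 = -13)
√(L + s(u(t(0, 1/5)), B(6))) = √(99 - 13) = √86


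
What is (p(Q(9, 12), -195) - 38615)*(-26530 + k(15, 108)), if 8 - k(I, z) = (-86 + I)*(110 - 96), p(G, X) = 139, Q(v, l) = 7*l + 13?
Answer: 982215328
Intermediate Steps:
Q(v, l) = 13 + 7*l
k(I, z) = 1212 - 14*I (k(I, z) = 8 - (-86 + I)*(110 - 96) = 8 - (-86 + I)*14 = 8 - (-1204 + 14*I) = 8 + (1204 - 14*I) = 1212 - 14*I)
(p(Q(9, 12), -195) - 38615)*(-26530 + k(15, 108)) = (139 - 38615)*(-26530 + (1212 - 14*15)) = -38476*(-26530 + (1212 - 210)) = -38476*(-26530 + 1002) = -38476*(-25528) = 982215328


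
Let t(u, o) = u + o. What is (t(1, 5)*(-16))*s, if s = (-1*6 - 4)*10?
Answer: 9600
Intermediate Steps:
s = -100 (s = (-6 - 4)*10 = -10*10 = -100)
t(u, o) = o + u
(t(1, 5)*(-16))*s = ((5 + 1)*(-16))*(-100) = (6*(-16))*(-100) = -96*(-100) = 9600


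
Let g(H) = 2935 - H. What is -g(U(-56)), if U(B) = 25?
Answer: -2910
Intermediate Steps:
-g(U(-56)) = -(2935 - 1*25) = -(2935 - 25) = -1*2910 = -2910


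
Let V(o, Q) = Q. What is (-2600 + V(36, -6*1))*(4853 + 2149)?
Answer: -18247212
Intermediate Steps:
(-2600 + V(36, -6*1))*(4853 + 2149) = (-2600 - 6*1)*(4853 + 2149) = (-2600 - 6)*7002 = -2606*7002 = -18247212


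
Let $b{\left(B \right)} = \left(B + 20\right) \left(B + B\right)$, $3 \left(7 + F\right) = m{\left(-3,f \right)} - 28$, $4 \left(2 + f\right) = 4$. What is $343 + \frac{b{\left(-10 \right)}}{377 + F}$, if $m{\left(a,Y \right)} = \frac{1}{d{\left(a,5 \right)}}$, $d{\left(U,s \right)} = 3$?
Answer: $\frac{1111921}{3247} \approx 342.45$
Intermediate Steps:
$f = -1$ ($f = -2 + \frac{1}{4} \cdot 4 = -2 + 1 = -1$)
$m{\left(a,Y \right)} = \frac{1}{3}$
$F = - \frac{146}{9}$ ($F = -7 + \frac{\frac{1}{3} - 28}{3} = -7 + \frac{1}{3} \left(- \frac{83}{3}\right) = -7 - \frac{83}{9} = - \frac{146}{9} \approx -16.222$)
$b{\left(B \right)} = 2 B \left(20 + B\right)$ ($b{\left(B \right)} = \left(20 + B\right) 2 B = 2 B \left(20 + B\right)$)
$343 + \frac{b{\left(-10 \right)}}{377 + F} = 343 + \frac{2 \left(-10\right) \left(20 - 10\right)}{377 - \frac{146}{9}} = 343 + \frac{2 \left(-10\right) 10}{\frac{3247}{9}} = 343 - \frac{1800}{3247} = \frac{1111921}{3247}$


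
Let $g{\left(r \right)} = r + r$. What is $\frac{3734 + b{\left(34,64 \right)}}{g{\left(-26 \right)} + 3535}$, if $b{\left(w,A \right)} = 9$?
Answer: $\frac{3743}{3483} \approx 1.0746$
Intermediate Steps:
$g{\left(r \right)} = 2 r$
$\frac{3734 + b{\left(34,64 \right)}}{g{\left(-26 \right)} + 3535} = \frac{3734 + 9}{2 \left(-26\right) + 3535} = \frac{3743}{-52 + 3535} = \frac{3743}{3483}$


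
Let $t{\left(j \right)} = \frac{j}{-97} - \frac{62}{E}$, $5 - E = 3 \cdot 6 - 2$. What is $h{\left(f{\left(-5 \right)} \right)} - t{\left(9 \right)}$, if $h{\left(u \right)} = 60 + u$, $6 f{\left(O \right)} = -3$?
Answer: $\frac{115143}{2134} \approx 53.956$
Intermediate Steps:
$E = -11$ ($E = 5 - \left(3 \cdot 6 - 2\right) = 5 - \left(18 - 2\right) = 5 - 16 = -11$)
$f{\left(O \right)} = - \frac{1}{2}$ ($f{\left(O \right)} = \frac{1}{6} \left(-3\right) = - \frac{1}{2}$)
$t{\left(j \right)} = \frac{62}{11} - \frac{j}{97}$ ($t{\left(j \right)} = \frac{j}{-97} - \frac{62}{-11} = j \left(- \frac{1}{97}\right) - - \frac{62}{11} = - \frac{j}{97} + \frac{62}{11} = \frac{62}{11} - \frac{j}{97}$)
$h{\left(f{\left(-5 \right)} \right)} - t{\left(9 \right)} = \left(60 - \frac{1}{2}\right) - \left(\frac{62}{11} - \frac{9}{97}\right) = \frac{119}{2} - \left(\frac{62}{11} - \frac{9}{97}\right) = \frac{119}{2} - \frac{5915}{1067} = \frac{115143}{2134}$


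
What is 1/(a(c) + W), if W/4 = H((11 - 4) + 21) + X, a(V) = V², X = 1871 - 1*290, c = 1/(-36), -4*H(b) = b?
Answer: 1296/8159617 ≈ 0.00015883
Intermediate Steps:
H(b) = -b/4
c = -1/36 ≈ -0.027778
X = 1581 (X = 1871 - 290 = 1581)
W = 6296 (W = 4*(-((11 - 4) + 21)/4 + 1581) = 4*(-(7 + 21)/4 + 1581) = 4*(-¼*28 + 1581) = 4*(-7 + 1581) = 4*1574 = 6296)
1/(a(c) + W) = 1/((-1/36)² + 6296) = 1/(1/1296 + 6296) = 1/(8159617/1296) = 1296/8159617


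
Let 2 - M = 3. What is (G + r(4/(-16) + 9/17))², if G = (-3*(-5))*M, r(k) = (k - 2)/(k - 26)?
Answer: 75794436/339889 ≈ 223.00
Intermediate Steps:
M = -1 (M = 2 - 1*3 = 2 - 3 = -1)
r(k) = (-2 + k)/(-26 + k)
G = -15 (G = -3*(-5)*(-1) = 15*(-1) = -15)
(G + r(4/(-16) + 9/17))² = (-15 + (-2 + (4/(-16) + 9/17))/(-26 + (4/(-16) + 9/17)))² = (-15 + (-2 + (4*(-1/16) + 9*(1/17)))/(-26 + (4*(-1/16) + 9*(1/17))))² = (-15 + (-2 + (-¼ + 9/17))/(-26 + (-¼ + 9/17)))² = (-15 + (-2 + 19/68)/(-26 + 19/68))² = (-15 - 117/68/(-1749/68))² = (-15 - 68/1749*(-117/68))² = (-15 + 39/583)² = (-8706/583)² = 75794436/339889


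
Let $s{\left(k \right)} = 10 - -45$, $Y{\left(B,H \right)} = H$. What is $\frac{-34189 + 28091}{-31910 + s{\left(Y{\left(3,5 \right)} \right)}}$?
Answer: $\frac{6098}{31855} \approx 0.19143$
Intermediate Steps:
$s{\left(k \right)} = 55$ ($s{\left(k \right)} = 10 + 45 = 55$)
$\frac{-34189 + 28091}{-31910 + s{\left(Y{\left(3,5 \right)} \right)}} = \frac{-34189 + 28091}{-31910 + 55} = - \frac{6098}{-31855} = \left(-6098\right) \left(- \frac{1}{31855}\right) = \frac{6098}{31855}$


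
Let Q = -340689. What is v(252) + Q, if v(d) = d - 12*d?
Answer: -343461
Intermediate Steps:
v(d) = -11*d
v(252) + Q = -11*252 - 340689 = -2772 - 340689 = -343461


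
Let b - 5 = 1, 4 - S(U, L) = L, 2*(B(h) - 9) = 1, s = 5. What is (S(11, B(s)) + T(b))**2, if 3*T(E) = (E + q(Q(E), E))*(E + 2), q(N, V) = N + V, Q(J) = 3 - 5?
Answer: 16129/36 ≈ 448.03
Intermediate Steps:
B(h) = 19/2 (B(h) = 9 + (1/2)*1 = 9 + 1/2 = 19/2)
S(U, L) = 4 - L
b = 6 (b = 5 + 1 = 6)
Q(J) = -2
T(E) = (-2 + 2*E)*(2 + E)/3 (T(E) = ((E + (-2 + E))*(E + 2))/3 = ((-2 + 2*E)*(2 + E))/3 = (-2 + 2*E)*(2 + E)/3)
(S(11, B(s)) + T(b))**2 = ((4 - 1*19/2) + (-4/3 + (2/3)*6 + (2/3)*6**2))**2 = ((4 - 19/2) + (-4/3 + 4 + (2/3)*36))**2 = (-11/2 + (-4/3 + 4 + 24))**2 = (-11/2 + 80/3)**2 = (127/6)**2 = 16129/36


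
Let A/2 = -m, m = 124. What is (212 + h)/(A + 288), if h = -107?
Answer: 21/8 ≈ 2.6250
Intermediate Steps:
A = -248 (A = 2*(-1*124) = 2*(-124) = -248)
(212 + h)/(A + 288) = (212 - 107)/(-248 + 288) = 105/40 = 105*(1/40) = 21/8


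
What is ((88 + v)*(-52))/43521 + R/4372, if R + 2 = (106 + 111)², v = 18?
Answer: 2025174863/190273812 ≈ 10.643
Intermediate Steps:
R = 47087 (R = -2 + (106 + 111)² = -2 + 217² = -2 + 47089 = 47087)
((88 + v)*(-52))/43521 + R/4372 = ((88 + 18)*(-52))/43521 + 47087/4372 = (106*(-52))*(1/43521) + 47087*(1/4372) = -5512*1/43521 + 47087/4372 = -5512/43521 + 47087/4372 = 2025174863/190273812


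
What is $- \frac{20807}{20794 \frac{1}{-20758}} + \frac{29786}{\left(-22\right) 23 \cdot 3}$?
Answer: $\frac{163755649906}{7891323} \approx 20751.0$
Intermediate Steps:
$- \frac{20807}{20794 \frac{1}{-20758}} + \frac{29786}{\left(-22\right) 23 \cdot 3} = - \frac{20807}{20794 \left(- \frac{1}{20758}\right)} + \frac{29786}{\left(-506\right) 3} = - \frac{20807}{- \frac{10397}{10379}} + \frac{29786}{-1518} = \left(-20807\right) \left(- \frac{10379}{10397}\right) + 29786 \left(- \frac{1}{1518}\right) = \frac{215955853}{10397} - \frac{14893}{759} = \frac{163755649906}{7891323}$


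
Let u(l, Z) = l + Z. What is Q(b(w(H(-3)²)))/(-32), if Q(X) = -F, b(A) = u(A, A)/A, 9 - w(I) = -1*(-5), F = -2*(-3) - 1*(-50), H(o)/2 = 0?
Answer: 7/4 ≈ 1.7500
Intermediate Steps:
H(o) = 0 (H(o) = 2*0 = 0)
u(l, Z) = Z + l
F = 56 (F = 6 + 50 = 56)
w(I) = 4 (w(I) = 9 - (-1)*(-5) = 9 - 1*5 = 9 - 5 = 4)
b(A) = 2 (b(A) = (A + A)/A = (2*A)/A = 2)
Q(X) = -56 (Q(X) = -1*56 = -56)
Q(b(w(H(-3)²)))/(-32) = -56/(-32) = -56*(-1/32) = 7/4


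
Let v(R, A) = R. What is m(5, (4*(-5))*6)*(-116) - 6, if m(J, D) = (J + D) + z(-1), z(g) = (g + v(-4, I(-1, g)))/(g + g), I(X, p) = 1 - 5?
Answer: 13044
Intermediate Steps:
I(X, p) = -4
z(g) = (-4 + g)/(2*g) (z(g) = (g - 4)/(g + g) = (-4 + g)/((2*g)) = (-4 + g)*(1/(2*g)) = (-4 + g)/(2*g))
m(J, D) = 5/2 + D + J (m(J, D) = (J + D) + (½)*(-4 - 1)/(-1) = (D + J) + (½)*(-1)*(-5) = (D + J) + 5/2 = 5/2 + D + J)
m(5, (4*(-5))*6)*(-116) - 6 = (5/2 + (4*(-5))*6 + 5)*(-116) - 6 = (5/2 - 20*6 + 5)*(-116) - 6 = (5/2 - 120 + 5)*(-116) - 6 = -225/2*(-116) - 6 = 13050 - 6 = 13044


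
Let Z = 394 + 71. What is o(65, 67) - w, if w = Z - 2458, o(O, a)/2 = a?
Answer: 2127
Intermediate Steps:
Z = 465
o(O, a) = 2*a
w = -1993 (w = 465 - 2458 = -1993)
o(65, 67) - w = 2*67 - 1*(-1993) = 134 + 1993 = 2127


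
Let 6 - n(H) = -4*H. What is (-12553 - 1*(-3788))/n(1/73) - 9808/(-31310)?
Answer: -10014605907/6919510 ≈ -1447.3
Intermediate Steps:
n(H) = 6 + 4*H (n(H) = 6 - (-4)*H = 6 + 4*H)
(-12553 - 1*(-3788))/n(1/73) - 9808/(-31310) = (-12553 - 1*(-3788))/(6 + 4/73) - 9808/(-31310) = (-12553 + 3788)/(6 + 4*(1/73)) - 9808*(-1/31310) = -8765/(6 + 4/73) + 4904/15655 = -8765/442/73 + 4904/15655 = -8765*73/442 + 4904/15655 = -639845/442 + 4904/15655 = -10014605907/6919510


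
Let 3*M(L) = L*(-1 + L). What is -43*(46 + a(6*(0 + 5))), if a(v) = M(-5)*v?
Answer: -14878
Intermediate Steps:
M(L) = L*(-1 + L)/3 (M(L) = (L*(-1 + L))/3 = L*(-1 + L)/3)
a(v) = 10*v (a(v) = ((⅓)*(-5)*(-1 - 5))*v = ((⅓)*(-5)*(-6))*v = 10*v)
-43*(46 + a(6*(0 + 5))) = -43*(46 + 10*(6*(0 + 5))) = -43*(46 + 10*(6*5)) = -43*(46 + 10*30) = -43*(46 + 300) = -43*346 = -14878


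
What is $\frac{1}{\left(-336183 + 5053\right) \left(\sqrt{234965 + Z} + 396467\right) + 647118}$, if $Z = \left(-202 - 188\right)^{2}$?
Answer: $- \frac{32820367648}{4308695520063085132991} + \frac{165565 \sqrt{387065}}{8617391040126170265982} \approx -7.6053 \cdot 10^{-12}$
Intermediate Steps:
$Z = 152100$ ($Z = \left(-390\right)^{2} = 152100$)
$\frac{1}{\left(-336183 + 5053\right) \left(\sqrt{234965 + Z} + 396467\right) + 647118} = \frac{1}{\left(-336183 + 5053\right) \left(\sqrt{234965 + 152100} + 396467\right) + 647118} = \frac{1}{- 331130 \left(\sqrt{387065} + 396467\right) + 647118} = \frac{1}{- 331130 \left(396467 + \sqrt{387065}\right) + 647118} = \frac{1}{\left(-131282117710 - 331130 \sqrt{387065}\right) + 647118} = \frac{1}{-131281470592 - 331130 \sqrt{387065}}$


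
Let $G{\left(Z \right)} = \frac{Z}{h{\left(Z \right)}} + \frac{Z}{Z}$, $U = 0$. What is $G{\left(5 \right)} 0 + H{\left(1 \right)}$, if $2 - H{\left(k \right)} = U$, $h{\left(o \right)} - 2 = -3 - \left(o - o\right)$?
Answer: $2$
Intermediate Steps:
$h{\left(o \right)} = -1$ ($h{\left(o \right)} = 2 - 3 = -1$)
$H{\left(k \right)} = 2$ ($H{\left(k \right)} = 2 - 0 = 2 + 0 = 2$)
$G{\left(Z \right)} = 1 - Z$ ($G{\left(Z \right)} = \frac{Z}{-1} + \frac{Z}{Z} = Z \left(-1\right) + 1 = - Z + 1 = 1 - Z$)
$G{\left(5 \right)} 0 + H{\left(1 \right)} = \left(1 - 5\right) 0 + 2 = \left(-4\right) 0 + 2 = 0 + 2 = 2$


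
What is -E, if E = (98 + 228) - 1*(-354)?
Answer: -680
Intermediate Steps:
E = 680 (E = 326 + 354 = 680)
-E = -1*680 = -680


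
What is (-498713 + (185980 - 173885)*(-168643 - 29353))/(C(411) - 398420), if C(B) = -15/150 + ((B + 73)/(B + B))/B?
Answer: 4046097707106930/673015214701 ≈ 6011.9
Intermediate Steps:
C(B) = -⅒ + (73 + B)/(2*B²) (C(B) = -15*1/150 + ((73 + B)/((2*B)))/B = -⅒ + ((73 + B)*(1/(2*B)))/B = -⅒ + ((73 + B)/(2*B))/B = -⅒ + (73 + B)/(2*B²))
(-498713 + (185980 - 173885)*(-168643 - 29353))/(C(411) - 398420) = (-498713 + (185980 - 173885)*(-168643 - 29353))/((⅒)*(365 - 1*411² + 5*411)/411² - 398420) = (-498713 + 12095*(-197996))/((⅒)*(1/168921)*(365 - 1*168921 + 2055) - 398420) = (-498713 - 2394761620)/((⅒)*(1/168921)*(365 - 168921 + 2055) - 398420) = -2395260333/((⅒)*(1/168921)*(-166501) - 398420) = -2395260333/(-166501/1689210 - 398420) = -2395260333/(-673015214701/1689210) = -2395260333*(-1689210/673015214701) = 4046097707106930/673015214701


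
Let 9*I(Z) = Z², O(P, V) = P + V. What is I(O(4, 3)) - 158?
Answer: -1373/9 ≈ -152.56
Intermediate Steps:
I(Z) = Z²/9
I(O(4, 3)) - 158 = (4 + 3)²/9 - 158 = (⅑)*7² - 158 = (⅑)*49 - 158 = 49/9 - 158 = -1373/9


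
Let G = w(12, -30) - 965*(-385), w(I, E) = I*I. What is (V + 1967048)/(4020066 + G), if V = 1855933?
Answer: 3822981/4391735 ≈ 0.87049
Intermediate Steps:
w(I, E) = I²
G = 371669 (G = 12² - 965*(-385) = 144 + 371525 = 371669)
(V + 1967048)/(4020066 + G) = (1855933 + 1967048)/(4020066 + 371669) = 3822981/4391735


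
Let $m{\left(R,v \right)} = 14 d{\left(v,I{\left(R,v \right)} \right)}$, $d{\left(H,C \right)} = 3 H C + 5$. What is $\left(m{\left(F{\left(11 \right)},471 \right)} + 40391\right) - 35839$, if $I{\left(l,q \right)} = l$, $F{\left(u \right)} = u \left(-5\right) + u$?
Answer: $-865786$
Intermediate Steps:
$F{\left(u \right)} = - 4 u$ ($F{\left(u \right)} = - 5 u + u = - 4 u$)
$d{\left(H,C \right)} = 5 + 3 C H$ ($d{\left(H,C \right)} = 3 C H + 5 = 5 + 3 C H$)
$m{\left(R,v \right)} = 70 + 42 R v$ ($m{\left(R,v \right)} = 14 \left(5 + 3 R v\right) = 70 + 42 R v$)
$\left(m{\left(F{\left(11 \right)},471 \right)} + 40391\right) - 35839 = \left(\left(70 + 42 \left(\left(-4\right) 11\right) 471\right) + 40391\right) - 35839 = \left(\left(70 + 42 \left(-44\right) 471\right) + 40391\right) - 35839 = \left(\left(70 - 870408\right) + 40391\right) - 35839 = \left(-870338 + 40391\right) - 35839 = -829947 - 35839 = -865786$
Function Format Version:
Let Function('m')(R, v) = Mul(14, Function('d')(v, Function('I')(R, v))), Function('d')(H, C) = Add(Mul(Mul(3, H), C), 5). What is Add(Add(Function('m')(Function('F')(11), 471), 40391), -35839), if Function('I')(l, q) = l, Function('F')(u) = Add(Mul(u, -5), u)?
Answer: -865786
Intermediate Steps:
Function('F')(u) = Mul(-4, u) (Function('F')(u) = Add(Mul(-5, u), u) = Mul(-4, u))
Function('d')(H, C) = Add(5, Mul(3, C, H)) (Function('d')(H, C) = Add(Mul(3, C, H), 5) = Add(5, Mul(3, C, H)))
Function('m')(R, v) = Add(70, Mul(42, R, v)) (Function('m')(R, v) = Mul(14, Add(5, Mul(3, R, v))) = Add(70, Mul(42, R, v)))
Add(Add(Function('m')(Function('F')(11), 471), 40391), -35839) = Add(Add(Add(70, Mul(42, Mul(-4, 11), 471)), 40391), -35839) = Add(Add(Add(70, Mul(42, -44, 471)), 40391), -35839) = Add(Add(Add(70, -870408), 40391), -35839) = Add(Add(-870338, 40391), -35839) = Add(-829947, -35839) = -865786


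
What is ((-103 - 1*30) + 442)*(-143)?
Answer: -44187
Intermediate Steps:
((-103 - 1*30) + 442)*(-143) = ((-103 - 30) + 442)*(-143) = (-133 + 442)*(-143) = 309*(-143) = -44187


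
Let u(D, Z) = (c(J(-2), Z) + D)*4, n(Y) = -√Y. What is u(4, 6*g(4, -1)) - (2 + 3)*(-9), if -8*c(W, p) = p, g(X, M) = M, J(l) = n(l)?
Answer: 64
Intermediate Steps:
J(l) = -√l
c(W, p) = -p/8
u(D, Z) = 4*D - Z/2 (u(D, Z) = (-Z/8 + D)*4 = (D - Z/8)*4 = 4*D - Z/2)
u(4, 6*g(4, -1)) - (2 + 3)*(-9) = (4*4 - 3*(-1)) - (2 + 3)*(-9) = (16 - ½*(-6)) - 5*(-9) = (16 + 3) - 1*(-45) = 19 + 45 = 64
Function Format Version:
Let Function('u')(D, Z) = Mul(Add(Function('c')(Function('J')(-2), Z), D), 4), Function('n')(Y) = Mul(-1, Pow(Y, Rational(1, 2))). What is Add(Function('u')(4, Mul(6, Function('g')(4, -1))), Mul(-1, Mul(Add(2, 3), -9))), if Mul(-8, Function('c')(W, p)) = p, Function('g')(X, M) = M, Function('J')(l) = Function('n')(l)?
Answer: 64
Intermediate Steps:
Function('J')(l) = Mul(-1, Pow(l, Rational(1, 2)))
Function('c')(W, p) = Mul(Rational(-1, 8), p)
Function('u')(D, Z) = Add(Mul(4, D), Mul(Rational(-1, 2), Z)) (Function('u')(D, Z) = Mul(Add(Mul(Rational(-1, 8), Z), D), 4) = Mul(Add(D, Mul(Rational(-1, 8), Z)), 4) = Add(Mul(4, D), Mul(Rational(-1, 2), Z)))
Add(Function('u')(4, Mul(6, Function('g')(4, -1))), Mul(-1, Mul(Add(2, 3), -9))) = Add(Add(Mul(4, 4), Mul(Rational(-1, 2), Mul(6, -1))), Mul(-1, Mul(Add(2, 3), -9))) = Add(Add(16, Mul(Rational(-1, 2), -6)), Mul(-1, Mul(5, -9))) = Add(Add(16, 3), Mul(-1, -45)) = Add(19, 45) = 64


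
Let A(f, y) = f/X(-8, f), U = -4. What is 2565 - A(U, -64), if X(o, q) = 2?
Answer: 2567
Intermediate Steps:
A(f, y) = f/2
2565 - A(U, -64) = 2565 - (-4)/2 = 2565 - 1*(-2) = 2565 + 2 = 2567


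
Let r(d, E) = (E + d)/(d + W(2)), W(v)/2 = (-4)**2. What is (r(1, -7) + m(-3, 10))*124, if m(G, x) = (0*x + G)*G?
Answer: 12028/11 ≈ 1093.5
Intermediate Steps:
W(v) = 32 (W(v) = 2*(-4)**2 = 2*16 = 32)
r(d, E) = (E + d)/(32 + d) (r(d, E) = (E + d)/(d + 32) = (E + d)/(32 + d))
m(G, x) = G**2 (m(G, x) = (0 + G)*G = G*G = G**2)
(r(1, -7) + m(-3, 10))*124 = ((-7 + 1)/(32 + 1) + (-3)**2)*124 = (-6/33 + 9)*124 = ((1/33)*(-6) + 9)*124 = (-2/11 + 9)*124 = (97/11)*124 = 12028/11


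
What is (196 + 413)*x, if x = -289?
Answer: -176001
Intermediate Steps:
(196 + 413)*x = (196 + 413)*(-289) = 609*(-289) = -176001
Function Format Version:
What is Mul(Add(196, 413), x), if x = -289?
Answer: -176001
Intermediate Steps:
Mul(Add(196, 413), x) = Mul(Add(196, 413), -289) = Mul(609, -289) = -176001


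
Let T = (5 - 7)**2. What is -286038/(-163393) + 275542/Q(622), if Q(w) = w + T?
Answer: 22600346897/51142009 ≈ 441.91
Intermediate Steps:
T = 4 (T = (-2)**2 = 4)
Q(w) = 4 + w (Q(w) = w + 4 = 4 + w)
-286038/(-163393) + 275542/Q(622) = -286038/(-163393) + 275542/(4 + 622) = -286038*(-1/163393) + 275542/626 = 286038/163393 + 275542*(1/626) = 286038/163393 + 137771/313 = 22600346897/51142009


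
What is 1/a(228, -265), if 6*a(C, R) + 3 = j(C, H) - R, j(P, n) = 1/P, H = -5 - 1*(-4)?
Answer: 1368/59737 ≈ 0.022900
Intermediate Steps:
H = -1 (H = -5 + 4 = -1)
a(C, R) = -½ - R/6 + 1/(6*C) (a(C, R) = -½ + (1/C - R)/6 = -½ + (-R/6 + 1/(6*C)) = -½ - R/6 + 1/(6*C))
1/a(228, -265) = 1/((⅙)*(1 - 1*228*(3 - 265))/228) = 1/((⅙)*(1/228)*(1 - 1*228*(-262))) = 1/((⅙)*(1/228)*(1 + 59736)) = 1/((⅙)*(1/228)*59737) = 1/(59737/1368) = 1368/59737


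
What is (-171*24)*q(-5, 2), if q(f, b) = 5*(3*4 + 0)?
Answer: -246240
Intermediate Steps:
q(f, b) = 60 (q(f, b) = 5*(12 + 0) = 5*12 = 60)
(-171*24)*q(-5, 2) = -171*24*60 = -4104*60 = -246240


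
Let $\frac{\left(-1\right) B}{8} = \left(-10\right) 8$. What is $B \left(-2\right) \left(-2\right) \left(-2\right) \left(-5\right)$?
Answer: $25600$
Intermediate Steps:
$B = 640$ ($B = - 8 \left(\left(-10\right) 8\right) = \left(-8\right) \left(-80\right) = 640$)
$B \left(-2\right) \left(-2\right) \left(-2\right) \left(-5\right) = 640 \left(-2\right) \left(-2\right) \left(-2\right) \left(-5\right) = 640 \cdot 4 \left(-2\right) \left(-5\right) = 640 \left(\left(-8\right) \left(-5\right)\right) = 640 \cdot 40 = 25600$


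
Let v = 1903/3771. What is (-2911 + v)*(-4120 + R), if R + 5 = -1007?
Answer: 56326153096/3771 ≈ 1.4937e+7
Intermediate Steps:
R = -1012 (R = -5 - 1007 = -1012)
v = 1903/3771 (v = 1903*(1/3771) = 1903/3771 ≈ 0.50464)
(-2911 + v)*(-4120 + R) = (-2911 + 1903/3771)*(-4120 - 1012) = -10975478/3771*(-5132) = 56326153096/3771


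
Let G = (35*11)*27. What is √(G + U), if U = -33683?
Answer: 2*I*√5822 ≈ 152.6*I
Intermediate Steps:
G = 10395 (G = 385*27 = 10395)
√(G + U) = √(10395 - 33683) = √(-23288) = 2*I*√5822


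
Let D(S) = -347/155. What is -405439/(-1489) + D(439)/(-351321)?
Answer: 22078081929128/81083130195 ≈ 272.29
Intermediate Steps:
D(S) = -347/155 (D(S) = -347*1/155 = -347/155)
-405439/(-1489) + D(439)/(-351321) = -405439/(-1489) - 347/155/(-351321) = -405439*(-1/1489) - 347/155*(-1/351321) = 405439/1489 + 347/54454755 = 22078081929128/81083130195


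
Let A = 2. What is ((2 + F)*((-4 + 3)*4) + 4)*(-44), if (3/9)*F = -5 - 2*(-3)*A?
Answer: 3872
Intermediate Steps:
F = 21 (F = 3*(-5 - 2*(-3)*2) = 3*(-5 - (-6)*2) = 3*(-5 - 1*(-12)) = 3*(-5 + 12) = 3*7 = 21)
((2 + F)*((-4 + 3)*4) + 4)*(-44) = ((2 + 21)*((-4 + 3)*4) + 4)*(-44) = (23*(-1*4) + 4)*(-44) = (23*(-4) + 4)*(-44) = (-92 + 4)*(-44) = -88*(-44) = 3872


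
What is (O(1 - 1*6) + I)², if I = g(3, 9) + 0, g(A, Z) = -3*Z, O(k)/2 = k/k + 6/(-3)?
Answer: 841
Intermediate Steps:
O(k) = -2 (O(k) = 2*(k/k + 6/(-3)) = 2*(1 + 6*(-⅓)) = 2*(1 - 2) = 2*(-1) = -2)
I = -27 (I = -3*9 + 0 = -27 + 0 = -27)
(O(1 - 1*6) + I)² = (-2 - 27)² = (-29)² = 841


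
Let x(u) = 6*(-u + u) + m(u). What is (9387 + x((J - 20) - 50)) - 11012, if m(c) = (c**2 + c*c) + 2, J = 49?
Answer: -741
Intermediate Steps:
m(c) = 2 + 2*c**2 (m(c) = (c**2 + c**2) + 2 = 2*c**2 + 2 = 2 + 2*c**2)
x(u) = 2 + 2*u**2 (x(u) = 6*(-u + u) + (2 + 2*u**2) = 6*0 + (2 + 2*u**2) = 0 + (2 + 2*u**2) = 2 + 2*u**2)
(9387 + x((J - 20) - 50)) - 11012 = (9387 + (2 + 2*((49 - 20) - 50)**2)) - 11012 = (9387 + (2 + 2*(29 - 50)**2)) - 11012 = (9387 + (2 + 2*(-21)**2)) - 11012 = (9387 + (2 + 2*441)) - 11012 = (9387 + (2 + 882)) - 11012 = (9387 + 884) - 11012 = 10271 - 11012 = -741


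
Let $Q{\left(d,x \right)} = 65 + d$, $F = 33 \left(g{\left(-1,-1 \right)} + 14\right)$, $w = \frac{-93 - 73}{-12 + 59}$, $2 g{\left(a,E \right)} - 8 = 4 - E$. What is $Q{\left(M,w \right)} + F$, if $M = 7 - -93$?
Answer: $\frac{1683}{2} \approx 841.5$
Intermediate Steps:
$g{\left(a,E \right)} = 6 - \frac{E}{2}$ ($g{\left(a,E \right)} = 4 + \frac{4 - E}{2} = 4 - \left(-2 + \frac{E}{2}\right) = 6 - \frac{E}{2}$)
$w = - \frac{166}{47} \approx -3.5319$
$F = \frac{1353}{2}$ ($F = 33 \left(\left(6 - - \frac{1}{2}\right) + 14\right) = 33 \left(\left(6 + \frac{1}{2}\right) + 14\right) = 33 \left(\frac{13}{2} + 14\right) = 33 \cdot \frac{41}{2} = \frac{1353}{2} \approx 676.5$)
$M = 100$ ($M = 7 + 93 = 100$)
$Q{\left(M,w \right)} + F = \left(65 + 100\right) + \frac{1353}{2} = 165 + \frac{1353}{2} = \frac{1683}{2}$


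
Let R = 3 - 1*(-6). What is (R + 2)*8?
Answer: 88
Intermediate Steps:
R = 9 (R = 3 + 6 = 9)
(R + 2)*8 = (9 + 2)*8 = 11*8 = 88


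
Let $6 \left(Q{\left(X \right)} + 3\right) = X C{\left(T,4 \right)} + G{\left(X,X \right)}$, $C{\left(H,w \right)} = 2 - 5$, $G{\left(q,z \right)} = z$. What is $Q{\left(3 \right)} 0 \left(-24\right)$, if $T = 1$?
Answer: $0$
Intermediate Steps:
$C{\left(H,w \right)} = -3$ ($C{\left(H,w \right)} = 2 - 5 = -3$)
$Q{\left(X \right)} = -3 - \frac{X}{3}$ ($Q{\left(X \right)} = -3 + \frac{X \left(-3\right) + X}{6} = -3 + \frac{- 3 X + X}{6} = -3 + \frac{\left(-2\right) X}{6} = -3 - \frac{X}{3}$)
$Q{\left(3 \right)} 0 \left(-24\right) = \left(-3 - 1\right) 0 \left(-24\right) = \left(-4\right) 0 \left(-24\right) = 0 \left(-24\right) = 0$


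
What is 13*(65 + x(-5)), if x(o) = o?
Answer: 780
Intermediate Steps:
13*(65 + x(-5)) = 13*(65 - 5) = 13*60 = 780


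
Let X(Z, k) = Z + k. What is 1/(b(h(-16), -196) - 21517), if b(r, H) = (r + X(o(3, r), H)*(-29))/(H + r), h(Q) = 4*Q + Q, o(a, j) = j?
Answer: -69/1486654 ≈ -4.6413e-5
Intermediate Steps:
h(Q) = 5*Q
b(r, H) = (-29*H - 28*r)/(H + r) (b(r, H) = (r + (r + H)*(-29))/(H + r) = (r + (H + r)*(-29))/(H + r) = (r + (-29*H - 29*r))/(H + r) = (-29*H - 28*r)/(H + r))
1/(b(h(-16), -196) - 21517) = 1/((-29*(-196) - 140*(-16))/(-196 + 5*(-16)) - 21517) = 1/((5684 - 28*(-80))/(-196 - 80) - 21517) = 1/((5684 + 2240)/(-276) - 21517) = 1/(-1/276*7924 - 21517) = 1/(-1981/69 - 21517) = 1/(-1486654/69) = -69/1486654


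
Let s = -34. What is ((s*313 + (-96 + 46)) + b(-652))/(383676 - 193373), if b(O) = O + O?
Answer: -11996/190303 ≈ -0.063036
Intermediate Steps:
b(O) = 2*O
((s*313 + (-96 + 46)) + b(-652))/(383676 - 193373) = ((-34*313 + (-96 + 46)) + 2*(-652))/(383676 - 193373) = ((-10642 - 50) - 1304)/190303 = (-10692 - 1304)*(1/190303) = -11996*1/190303 = -11996/190303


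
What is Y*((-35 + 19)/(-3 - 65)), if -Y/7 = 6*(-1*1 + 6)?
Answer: -840/17 ≈ -49.412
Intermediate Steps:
Y = -210 (Y = -42*(-1*1 + 6) = -42*(-1 + 6) = -42*5 = -7*30 = -210)
Y*((-35 + 19)/(-3 - 65)) = -210*(-35 + 19)/(-3 - 65) = -(-3360)/(-68) = -(-3360)*(-1)/68 = -210*4/17 = -840/17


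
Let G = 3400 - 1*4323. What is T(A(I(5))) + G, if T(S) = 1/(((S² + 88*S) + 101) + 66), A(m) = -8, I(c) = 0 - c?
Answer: -436580/473 ≈ -923.00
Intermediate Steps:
I(c) = -c
G = -923 (G = 3400 - 4323 = -923)
T(S) = 1/(167 + S² + 88*S) (T(S) = 1/((101 + S² + 88*S) + 66) = 1/(167 + S² + 88*S))
T(A(I(5))) + G = 1/(167 + (-8)² + 88*(-8)) - 923 = 1/(167 + 64 - 704) - 923 = 1/(-473) - 923 = -1/473 - 923 = -436580/473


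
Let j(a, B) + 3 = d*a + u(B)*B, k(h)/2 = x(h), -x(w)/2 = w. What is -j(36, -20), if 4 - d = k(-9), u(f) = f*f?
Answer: 9155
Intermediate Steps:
u(f) = f²
x(w) = -2*w
k(h) = -4*h (k(h) = 2*(-2*h) = -4*h)
d = -32 (d = 4 - (-4)*(-9) = 4 - 1*36 = 4 - 36 = -32)
j(a, B) = -3 + B³ - 32*a (j(a, B) = -3 + (-32*a + B²*B) = -3 + (-32*a + B³) = -3 + (B³ - 32*a) = -3 + B³ - 32*a)
-j(36, -20) = -(-3 + (-20)³ - 32*36) = -(-3 - 8000 - 1152) = -1*(-9155) = 9155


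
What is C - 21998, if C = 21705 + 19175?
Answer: 18882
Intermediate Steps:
C = 40880
C - 21998 = 40880 - 21998 = 18882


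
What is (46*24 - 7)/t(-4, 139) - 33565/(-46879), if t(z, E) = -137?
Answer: -6689694/917489 ≈ -7.2913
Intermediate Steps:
(46*24 - 7)/t(-4, 139) - 33565/(-46879) = (46*24 - 7)/(-137) - 33565/(-46879) = (1104 - 7)*(-1/137) - 33565*(-1/46879) = 1097*(-1/137) + 4795/6697 = -1097/137 + 4795/6697 = -6689694/917489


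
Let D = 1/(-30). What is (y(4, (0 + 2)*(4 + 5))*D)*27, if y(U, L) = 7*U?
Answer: -126/5 ≈ -25.200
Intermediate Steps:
D = -1/30 ≈ -0.033333
(y(4, (0 + 2)*(4 + 5))*D)*27 = ((7*4)*(-1/30))*27 = (28*(-1/30))*27 = -14/15*27 = -126/5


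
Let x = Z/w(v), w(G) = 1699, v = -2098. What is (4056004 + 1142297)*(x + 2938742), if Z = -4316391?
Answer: 25932276946352367/1699 ≈ 1.5263e+13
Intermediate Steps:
x = -4316391/1699 ≈ -2540.5
(4056004 + 1142297)*(x + 2938742) = (4056004 + 1142297)*(-4316391/1699 + 2938742) = 5198301*(4988606267/1699) = 25932276946352367/1699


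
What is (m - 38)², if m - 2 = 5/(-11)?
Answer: 160801/121 ≈ 1328.9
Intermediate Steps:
m = 17/11 (m = 2 + 5/(-11) = 2 + 5*(-1/11) = 2 - 5/11 = 17/11 ≈ 1.5455)
(m - 38)² = (17/11 - 38)² = (-401/11)² = 160801/121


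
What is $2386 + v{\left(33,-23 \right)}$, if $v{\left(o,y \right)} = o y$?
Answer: $1627$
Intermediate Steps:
$2386 + v{\left(33,-23 \right)} = 2386 + 33 \left(-23\right) = 2386 - 759 = 1627$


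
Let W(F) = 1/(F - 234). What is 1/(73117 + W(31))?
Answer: 203/14842750 ≈ 1.3677e-5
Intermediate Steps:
W(F) = 1/(-234 + F)
1/(73117 + W(31)) = 1/(73117 + 1/(-234 + 31)) = 1/(73117 + 1/(-203)) = 1/(73117 - 1/203) = 1/(14842750/203) = 203/14842750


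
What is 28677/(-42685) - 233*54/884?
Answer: -281206569/18866770 ≈ -14.905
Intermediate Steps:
28677/(-42685) - 233*54/884 = 28677*(-1/42685) - 12582*1/884 = -28677/42685 - 6291/442 = -281206569/18866770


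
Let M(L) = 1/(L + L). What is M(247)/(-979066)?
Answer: -1/483658604 ≈ -2.0676e-9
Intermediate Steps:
M(L) = 1/(2*L)
M(247)/(-979066) = ((½)/247)/(-979066) = ((½)*(1/247))*(-1/979066) = (1/494)*(-1/979066) = -1/483658604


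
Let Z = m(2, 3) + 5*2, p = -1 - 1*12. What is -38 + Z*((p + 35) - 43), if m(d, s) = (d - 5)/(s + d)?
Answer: -1177/5 ≈ -235.40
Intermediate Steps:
m(d, s) = (-5 + d)/(d + s)
p = -13 (p = -1 - 12 = -13)
Z = 47/5 (Z = (-5 + 2)/(2 + 3) + 5*2 = -3/5 + 10 = 47/5 ≈ 9.4000)
-38 + Z*((p + 35) - 43) = -38 + 47*((-13 + 35) - 43)/5 = -38 + 47*(22 - 43)/5 = -38 + (47/5)*(-21) = -38 - 987/5 = -1177/5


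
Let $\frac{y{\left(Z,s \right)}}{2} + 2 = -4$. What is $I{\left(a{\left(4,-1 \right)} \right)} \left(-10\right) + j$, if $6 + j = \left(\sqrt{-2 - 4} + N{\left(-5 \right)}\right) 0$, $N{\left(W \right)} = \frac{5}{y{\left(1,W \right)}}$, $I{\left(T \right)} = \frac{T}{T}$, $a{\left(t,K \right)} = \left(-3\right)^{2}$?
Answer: $-16$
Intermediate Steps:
$y{\left(Z,s \right)} = -12$ ($y{\left(Z,s \right)} = -4 + 2 \left(-4\right) = -4 - 8 = -12$)
$a{\left(t,K \right)} = 9$
$I{\left(T \right)} = 1$
$N{\left(W \right)} = - \frac{5}{12}$ ($N{\left(W \right)} = \frac{5}{-12} = 5 \left(- \frac{1}{12}\right) = - \frac{5}{12}$)
$j = -6$ ($j = -6 + \left(\sqrt{-2 - 4} - \frac{5}{12}\right) 0 = -6 + \left(\sqrt{-6} - \frac{5}{12}\right) 0 = -6 + \left(i \sqrt{6} - \frac{5}{12}\right) 0 = -6 + \left(- \frac{5}{12} + i \sqrt{6}\right) 0 = -6 + 0 = -6$)
$I{\left(a{\left(4,-1 \right)} \right)} \left(-10\right) + j = 1 \left(-10\right) - 6 = -10 - 6 = -16$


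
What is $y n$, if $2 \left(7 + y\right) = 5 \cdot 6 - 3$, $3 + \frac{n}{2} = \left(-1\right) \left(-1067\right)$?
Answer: $13832$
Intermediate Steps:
$n = 2128$ ($n = -6 + 2 \left(\left(-1\right) \left(-1067\right)\right) = -6 + 2 \cdot 1067 = -6 + 2134 = 2128$)
$y = \frac{13}{2}$ ($y = -7 + \frac{5 \cdot 6 - 3}{2} = -7 + \frac{30 - 3}{2} = -7 + \frac{1}{2} \cdot 27 = -7 + \frac{27}{2} = \frac{13}{2} \approx 6.5$)
$y n = \frac{13}{2} \cdot 2128 = 13832$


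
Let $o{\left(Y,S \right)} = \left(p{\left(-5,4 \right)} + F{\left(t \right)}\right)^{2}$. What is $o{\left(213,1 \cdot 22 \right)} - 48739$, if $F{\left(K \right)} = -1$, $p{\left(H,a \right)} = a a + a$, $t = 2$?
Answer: $-48378$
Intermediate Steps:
$p{\left(H,a \right)} = a + a^{2}$ ($p{\left(H,a \right)} = a^{2} + a = a + a^{2}$)
$o{\left(Y,S \right)} = 361$ ($o{\left(Y,S \right)} = \left(4 \left(1 + 4\right) - 1\right)^{2} = \left(4 \cdot 5 - 1\right)^{2} = \left(20 - 1\right)^{2} = 19^{2} = 361$)
$o{\left(213,1 \cdot 22 \right)} - 48739 = 361 - 48739 = -48378$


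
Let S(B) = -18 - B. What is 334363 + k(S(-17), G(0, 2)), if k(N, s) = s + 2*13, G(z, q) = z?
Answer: 334389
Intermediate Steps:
k(N, s) = 26 + s (k(N, s) = s + 26 = 26 + s)
334363 + k(S(-17), G(0, 2)) = 334363 + (26 + 0) = 334363 + 26 = 334389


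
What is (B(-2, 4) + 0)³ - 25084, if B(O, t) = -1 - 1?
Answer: -25092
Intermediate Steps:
B(O, t) = -2
(B(-2, 4) + 0)³ - 25084 = (-2 + 0)³ - 25084 = (-2)³ - 25084 = -8 - 25084 = -25092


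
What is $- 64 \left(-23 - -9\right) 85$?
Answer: $76160$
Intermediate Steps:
$- 64 \left(-23 - -9\right) 85 = - 64 \left(-23 + 9\right) 85 = \left(-64\right) \left(-14\right) 85 = 896 \cdot 85 = 76160$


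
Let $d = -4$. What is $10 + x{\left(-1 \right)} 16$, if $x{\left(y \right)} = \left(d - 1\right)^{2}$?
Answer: $410$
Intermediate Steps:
$x{\left(y \right)} = 25$ ($x{\left(y \right)} = \left(-4 - 1\right)^{2} = \left(-5\right)^{2} = 25$)
$10 + x{\left(-1 \right)} 16 = 10 + 25 \cdot 16 = 10 + 400 = 410$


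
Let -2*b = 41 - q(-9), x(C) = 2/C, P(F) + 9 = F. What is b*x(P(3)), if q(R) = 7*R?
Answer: 52/3 ≈ 17.333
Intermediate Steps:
P(F) = -9 + F
b = -52 (b = -(41 - 7*(-9))/2 = -(41 - 1*(-63))/2 = -(41 + 63)/2 = -½*104 = -52)
b*x(P(3)) = -104/(-9 + 3) = -104/(-6) = -104*(-1)/6 = -52*(-⅓) = 52/3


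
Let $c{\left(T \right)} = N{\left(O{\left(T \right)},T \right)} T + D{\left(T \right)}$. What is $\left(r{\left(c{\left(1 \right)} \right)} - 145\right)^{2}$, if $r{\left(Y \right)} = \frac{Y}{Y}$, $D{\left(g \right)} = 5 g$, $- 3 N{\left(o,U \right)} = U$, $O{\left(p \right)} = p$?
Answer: $20736$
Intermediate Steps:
$N{\left(o,U \right)} = - \frac{U}{3}$
$c{\left(T \right)} = 5 T - \frac{T^{2}}{3}$ ($c{\left(T \right)} = - \frac{T}{3} T + 5 T = - \frac{T^{2}}{3} + 5 T = 5 T - \frac{T^{2}}{3}$)
$r{\left(Y \right)} = 1$
$\left(r{\left(c{\left(1 \right)} \right)} - 145\right)^{2} = \left(1 - 145\right)^{2} = \left(-144\right)^{2} = 20736$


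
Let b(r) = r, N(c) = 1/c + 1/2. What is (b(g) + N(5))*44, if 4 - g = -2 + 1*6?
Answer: 154/5 ≈ 30.800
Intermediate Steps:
g = 0 (g = 4 - (-2 + 1*6) = 4 - (-2 + 6) = 4 - 1*4 = 4 - 4 = 0)
N(c) = ½ + 1/c (N(c) = 1/c + 1*(½) = 1/c + ½ = ½ + 1/c)
(b(g) + N(5))*44 = (0 + (½)*(2 + 5)/5)*44 = (0 + (½)*(⅕)*7)*44 = (0 + 7/10)*44 = (7/10)*44 = 154/5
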